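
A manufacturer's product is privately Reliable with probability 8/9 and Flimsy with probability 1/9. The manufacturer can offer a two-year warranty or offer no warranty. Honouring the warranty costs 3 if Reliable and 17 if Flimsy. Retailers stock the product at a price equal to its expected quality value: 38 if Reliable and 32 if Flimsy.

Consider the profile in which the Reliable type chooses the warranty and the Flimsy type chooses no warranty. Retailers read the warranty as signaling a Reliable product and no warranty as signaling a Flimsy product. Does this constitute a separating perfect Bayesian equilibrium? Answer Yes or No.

Yes

Under these beliefs, the warranty earns price 38 and no warranty earns price 32.
Reliable: the warranty nets 38 − 3 = 35; no warranty nets 32. Reliable prefers the warranty.
Flimsy: the warranty nets 38 − 17 = 21; no warranty nets 32. Flimsy prefers no warranty.
Neither type deviates, so the separating profile is an equilibrium.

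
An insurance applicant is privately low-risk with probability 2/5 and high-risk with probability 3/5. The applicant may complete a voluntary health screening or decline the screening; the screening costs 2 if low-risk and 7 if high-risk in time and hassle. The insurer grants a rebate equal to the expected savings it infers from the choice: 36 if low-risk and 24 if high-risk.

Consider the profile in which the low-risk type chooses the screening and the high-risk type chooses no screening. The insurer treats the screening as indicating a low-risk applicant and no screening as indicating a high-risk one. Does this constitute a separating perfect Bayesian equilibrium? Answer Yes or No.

No

Under these beliefs, the screening earns rebate 36 and no screening earns rebate 24.
low-risk: the screening nets 36 − 2 = 34; no screening nets 24. low-risk prefers the screening.
high-risk: the screening nets 36 − 7 = 29; no screening nets 24. high-risk would deviate to the screening.
high-risk has a profitable deviation, so the profile is not an equilibrium.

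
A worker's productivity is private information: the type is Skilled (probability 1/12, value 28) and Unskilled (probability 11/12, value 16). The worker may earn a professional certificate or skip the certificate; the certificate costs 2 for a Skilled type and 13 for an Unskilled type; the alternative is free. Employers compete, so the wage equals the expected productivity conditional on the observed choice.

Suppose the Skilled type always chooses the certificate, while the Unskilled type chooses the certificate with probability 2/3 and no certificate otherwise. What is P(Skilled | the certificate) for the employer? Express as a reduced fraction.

3/25

P(the certificate) = (1/12)·1 + (11/12)·(2/3) = 25/36.
By Bayes' rule, P(Skilled | the certificate) = (1/12) / (25/36) = 3/25.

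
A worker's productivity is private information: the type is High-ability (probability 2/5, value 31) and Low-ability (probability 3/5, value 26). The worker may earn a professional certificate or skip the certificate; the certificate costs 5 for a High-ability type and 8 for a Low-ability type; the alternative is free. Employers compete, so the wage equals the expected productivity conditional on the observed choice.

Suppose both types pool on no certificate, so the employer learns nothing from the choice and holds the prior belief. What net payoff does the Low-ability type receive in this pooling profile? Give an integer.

28

Pooled wage = 2/5·31 + 3/5·26 = 28.
Low-ability pays no cost for no certificate, so net payoff = 28.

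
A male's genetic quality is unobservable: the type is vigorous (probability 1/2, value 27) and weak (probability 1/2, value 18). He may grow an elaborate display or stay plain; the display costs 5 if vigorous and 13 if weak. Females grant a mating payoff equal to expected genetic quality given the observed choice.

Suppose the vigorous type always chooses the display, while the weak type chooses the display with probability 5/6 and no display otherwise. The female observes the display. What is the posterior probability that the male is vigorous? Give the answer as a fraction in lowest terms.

P(the display) = (1/2)·1 + (1/2)·(5/6) = 11/12.
By Bayes' rule, P(vigorous | the display) = (1/2) / (11/12) = 6/11.

6/11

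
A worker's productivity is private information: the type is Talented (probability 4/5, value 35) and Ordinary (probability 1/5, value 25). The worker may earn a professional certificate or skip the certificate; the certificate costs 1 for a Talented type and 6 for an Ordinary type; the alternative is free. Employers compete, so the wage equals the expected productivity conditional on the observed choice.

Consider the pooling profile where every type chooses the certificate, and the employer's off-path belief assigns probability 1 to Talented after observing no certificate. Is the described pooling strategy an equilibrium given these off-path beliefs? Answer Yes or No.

No

On path, the employer holds the prior and pays 4/5·35 + 1/5·25 = 33. Off path (no certificate), believing Talented, it pays 35.
Talented: the certificate nets 33 − 1 = 32; no certificate nets 35. Talented would deviate.
Ordinary: the certificate nets 33 − 6 = 27; no certificate nets 35. Ordinary would deviate.
A type deviates, so pooling fails.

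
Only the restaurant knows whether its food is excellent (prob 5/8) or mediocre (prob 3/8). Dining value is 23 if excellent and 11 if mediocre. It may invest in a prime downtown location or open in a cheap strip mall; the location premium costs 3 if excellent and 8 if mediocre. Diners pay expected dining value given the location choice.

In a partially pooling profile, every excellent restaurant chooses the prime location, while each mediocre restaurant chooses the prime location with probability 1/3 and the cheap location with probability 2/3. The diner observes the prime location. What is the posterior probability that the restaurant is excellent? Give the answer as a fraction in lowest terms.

5/6

P(the prime location) = (5/8)·1 + (3/8)·(1/3) = 3/4.
By Bayes' rule, P(excellent | the prime location) = (5/8) / (3/4) = 5/6.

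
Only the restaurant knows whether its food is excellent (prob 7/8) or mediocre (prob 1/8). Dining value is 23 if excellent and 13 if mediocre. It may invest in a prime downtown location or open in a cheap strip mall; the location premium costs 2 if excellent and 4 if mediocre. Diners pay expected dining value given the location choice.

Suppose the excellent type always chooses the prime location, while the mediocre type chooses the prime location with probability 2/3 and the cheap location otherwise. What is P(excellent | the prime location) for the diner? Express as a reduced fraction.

P(the prime location) = (7/8)·1 + (1/8)·(2/3) = 23/24.
By Bayes' rule, P(excellent | the prime location) = (7/8) / (23/24) = 21/23.

21/23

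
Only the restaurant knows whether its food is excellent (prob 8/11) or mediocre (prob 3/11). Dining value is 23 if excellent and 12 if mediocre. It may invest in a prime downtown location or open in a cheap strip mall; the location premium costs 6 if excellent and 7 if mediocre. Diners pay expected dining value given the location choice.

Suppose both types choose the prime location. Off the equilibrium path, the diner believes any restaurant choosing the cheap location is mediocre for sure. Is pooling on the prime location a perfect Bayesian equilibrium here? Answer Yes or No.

On path, the diner holds the prior and pays 8/11·23 + 3/11·12 = 20. Off path (the cheap location), believing mediocre, it pays 12.
excellent: the prime location nets 20 − 6 = 14; the cheap location nets 12. excellent stays.
mediocre: the prime location nets 20 − 7 = 13; the cheap location nets 12. mediocre stays.
No type deviates, so pooling is sustained.

Yes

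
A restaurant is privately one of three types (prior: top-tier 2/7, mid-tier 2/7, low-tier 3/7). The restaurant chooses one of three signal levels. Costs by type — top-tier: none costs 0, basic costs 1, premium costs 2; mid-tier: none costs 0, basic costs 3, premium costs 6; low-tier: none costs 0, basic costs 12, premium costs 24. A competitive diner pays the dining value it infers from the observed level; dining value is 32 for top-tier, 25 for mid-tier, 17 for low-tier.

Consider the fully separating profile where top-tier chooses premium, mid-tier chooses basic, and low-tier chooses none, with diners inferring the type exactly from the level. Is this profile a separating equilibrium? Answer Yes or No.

Separating price premiums: premium → 32, basic → 25, none → 17.
top-tier (assigned premium): none: 17 − 0 = 17; basic: 25 − 1 = 24; premium: 32 − 2 = 30. top-tier stays.
mid-tier (assigned basic): none: 17 − 0 = 17; basic: 25 − 3 = 22; premium: 32 − 6 = 26. mid-tier prefers premium.
low-tier (assigned none): none: 17 − 0 = 17; basic: 25 − 12 = 13; premium: 32 − 24 = 8. low-tier stays.
At least one type deviates; the separating profile fails.

No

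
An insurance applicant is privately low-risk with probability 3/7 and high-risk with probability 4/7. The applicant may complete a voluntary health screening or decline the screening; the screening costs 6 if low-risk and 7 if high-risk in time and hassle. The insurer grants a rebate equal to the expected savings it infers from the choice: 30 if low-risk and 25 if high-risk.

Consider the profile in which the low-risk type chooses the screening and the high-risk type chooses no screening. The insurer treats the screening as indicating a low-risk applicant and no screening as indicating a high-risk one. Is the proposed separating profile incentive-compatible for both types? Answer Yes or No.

No

Under these beliefs, the screening earns rebate 30 and no screening earns rebate 25.
low-risk: the screening nets 30 − 6 = 24; no screening nets 25. low-risk would deviate to no screening.
high-risk: the screening nets 30 − 7 = 23; no screening nets 25. high-risk prefers no screening.
low-risk has a profitable deviation, so the profile is not an equilibrium.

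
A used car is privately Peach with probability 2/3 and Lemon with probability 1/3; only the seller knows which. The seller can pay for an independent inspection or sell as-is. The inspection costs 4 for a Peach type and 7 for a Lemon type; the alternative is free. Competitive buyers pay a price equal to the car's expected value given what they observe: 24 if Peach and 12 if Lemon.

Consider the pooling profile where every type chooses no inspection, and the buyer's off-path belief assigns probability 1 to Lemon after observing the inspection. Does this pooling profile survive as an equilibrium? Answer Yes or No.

On path, the buyer holds the prior and pays 2/3·24 + 1/3·12 = 20. Off path (the inspection), believing Lemon, it pays 12.
Peach: no inspection nets 20; the inspection nets 12 − 4 = 8. Peach stays.
Lemon: no inspection nets 20; the inspection nets 12 − 7 = 5. Lemon stays.
No type deviates, so pooling is sustained.

Yes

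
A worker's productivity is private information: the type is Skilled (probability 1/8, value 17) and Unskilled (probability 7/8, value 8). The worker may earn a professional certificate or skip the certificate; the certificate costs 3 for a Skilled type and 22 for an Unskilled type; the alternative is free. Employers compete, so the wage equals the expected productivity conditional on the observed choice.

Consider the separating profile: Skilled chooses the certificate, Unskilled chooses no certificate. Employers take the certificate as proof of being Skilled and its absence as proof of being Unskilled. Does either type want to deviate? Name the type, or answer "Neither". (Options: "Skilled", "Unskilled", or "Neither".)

Neither

The certificate pays 17; no certificate pays 8.
Skilled: assigned the certificate, nets 17 − 3 = 14; deviating to no certificate nets 8.
Unskilled: assigned no certificate, nets 8; deviating to the certificate nets 17 − 22 = -5.
Both types strictly prefer their assigned action; no profitable deviation.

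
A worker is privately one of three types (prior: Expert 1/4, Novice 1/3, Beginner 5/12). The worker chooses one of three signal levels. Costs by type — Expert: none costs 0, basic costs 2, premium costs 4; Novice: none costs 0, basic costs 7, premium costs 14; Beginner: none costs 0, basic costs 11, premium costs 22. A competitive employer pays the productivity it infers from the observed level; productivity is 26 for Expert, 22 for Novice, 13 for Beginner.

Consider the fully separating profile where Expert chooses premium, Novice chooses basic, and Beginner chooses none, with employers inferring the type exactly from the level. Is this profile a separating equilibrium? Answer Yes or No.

Separating wages: premium → 26, basic → 22, none → 13.
Expert (assigned premium): none: 13 − 0 = 13; basic: 22 − 2 = 20; premium: 26 − 4 = 22. Expert stays.
Novice (assigned basic): none: 13 − 0 = 13; basic: 22 − 7 = 15; premium: 26 − 14 = 12. Novice stays.
Beginner (assigned none): none: 13 − 0 = 13; basic: 22 − 11 = 11; premium: 26 − 22 = 4. Beginner stays.
Every type prefers its assigned level; separation holds.

Yes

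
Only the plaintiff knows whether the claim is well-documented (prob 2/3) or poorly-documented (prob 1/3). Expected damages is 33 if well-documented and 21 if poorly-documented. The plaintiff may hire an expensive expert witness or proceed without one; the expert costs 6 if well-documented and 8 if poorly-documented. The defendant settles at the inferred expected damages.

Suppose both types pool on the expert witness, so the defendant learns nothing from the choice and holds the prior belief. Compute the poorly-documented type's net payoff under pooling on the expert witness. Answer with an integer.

21

Pooled settlement = 2/3·33 + 1/3·21 = 29.
poorly-documented pays cost 8 for the expert witness, so net payoff = 29 − 8 = 21.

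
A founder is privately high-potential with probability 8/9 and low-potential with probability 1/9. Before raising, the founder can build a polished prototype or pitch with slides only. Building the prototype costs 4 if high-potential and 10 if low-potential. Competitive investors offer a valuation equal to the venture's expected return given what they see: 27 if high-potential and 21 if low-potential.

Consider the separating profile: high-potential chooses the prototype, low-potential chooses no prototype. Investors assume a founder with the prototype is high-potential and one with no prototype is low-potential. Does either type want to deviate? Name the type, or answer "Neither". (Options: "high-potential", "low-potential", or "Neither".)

The prototype pays 27; no prototype pays 21.
high-potential: assigned the prototype, nets 27 − 4 = 23; deviating to no prototype nets 21.
low-potential: assigned no prototype, nets 21; deviating to the prototype nets 27 − 10 = 17.
Both types strictly prefer their assigned action; no profitable deviation.

Neither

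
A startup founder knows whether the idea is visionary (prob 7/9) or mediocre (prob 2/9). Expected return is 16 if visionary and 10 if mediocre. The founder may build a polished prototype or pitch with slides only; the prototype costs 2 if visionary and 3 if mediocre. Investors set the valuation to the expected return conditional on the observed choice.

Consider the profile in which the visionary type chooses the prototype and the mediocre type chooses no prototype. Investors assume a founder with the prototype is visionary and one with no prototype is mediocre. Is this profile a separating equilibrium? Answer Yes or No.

Under these beliefs, the prototype earns valuation 16 and no prototype earns valuation 10.
visionary: the prototype nets 16 − 2 = 14; no prototype nets 10. visionary prefers the prototype.
mediocre: the prototype nets 16 − 3 = 13; no prototype nets 10. mediocre would deviate to the prototype.
mediocre has a profitable deviation, so the profile is not an equilibrium.

No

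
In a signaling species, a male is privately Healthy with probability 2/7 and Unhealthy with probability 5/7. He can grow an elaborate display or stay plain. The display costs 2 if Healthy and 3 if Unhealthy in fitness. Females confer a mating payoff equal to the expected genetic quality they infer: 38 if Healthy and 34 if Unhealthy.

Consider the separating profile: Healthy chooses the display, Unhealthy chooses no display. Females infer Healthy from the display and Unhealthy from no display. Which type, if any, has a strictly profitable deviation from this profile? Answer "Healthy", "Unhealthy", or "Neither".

Unhealthy

The display pays 38; no display pays 34.
Healthy: assigned the display, nets 38 − 2 = 36; deviating to no display nets 34.
Unhealthy: assigned no display, nets 34; deviating to the display nets 38 − 3 = 35.
The Unhealthy type gains 1 by deviating.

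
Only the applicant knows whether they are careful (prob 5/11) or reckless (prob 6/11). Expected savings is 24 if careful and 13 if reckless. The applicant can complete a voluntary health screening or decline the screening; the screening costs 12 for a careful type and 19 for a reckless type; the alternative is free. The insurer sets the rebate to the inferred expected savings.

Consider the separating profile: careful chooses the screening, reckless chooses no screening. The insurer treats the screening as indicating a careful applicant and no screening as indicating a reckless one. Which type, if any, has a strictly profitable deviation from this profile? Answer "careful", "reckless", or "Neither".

careful

The screening pays 24; no screening pays 13.
careful: assigned the screening, nets 24 − 12 = 12; deviating to no screening nets 13.
reckless: assigned no screening, nets 13; deviating to the screening nets 24 − 19 = 5.
The careful type gains 1 by deviating.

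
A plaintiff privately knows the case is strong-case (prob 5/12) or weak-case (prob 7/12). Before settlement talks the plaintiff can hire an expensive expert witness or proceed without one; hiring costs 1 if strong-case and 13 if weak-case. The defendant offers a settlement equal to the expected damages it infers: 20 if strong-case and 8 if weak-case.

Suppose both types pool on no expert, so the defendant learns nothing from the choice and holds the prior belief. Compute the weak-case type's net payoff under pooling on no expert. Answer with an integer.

13

Pooled settlement = 5/12·20 + 7/12·8 = 13.
weak-case pays no cost for no expert, so net payoff = 13.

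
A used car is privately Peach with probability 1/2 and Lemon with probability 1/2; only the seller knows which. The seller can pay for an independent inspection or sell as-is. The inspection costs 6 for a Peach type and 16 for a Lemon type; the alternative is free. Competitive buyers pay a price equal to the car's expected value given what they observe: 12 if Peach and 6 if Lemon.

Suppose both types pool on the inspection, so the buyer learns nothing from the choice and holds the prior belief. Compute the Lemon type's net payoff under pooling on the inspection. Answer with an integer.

Pooled price = 1/2·12 + 1/2·6 = 9.
Lemon pays cost 16 for the inspection, so net payoff = 9 − 16 = -7.

-7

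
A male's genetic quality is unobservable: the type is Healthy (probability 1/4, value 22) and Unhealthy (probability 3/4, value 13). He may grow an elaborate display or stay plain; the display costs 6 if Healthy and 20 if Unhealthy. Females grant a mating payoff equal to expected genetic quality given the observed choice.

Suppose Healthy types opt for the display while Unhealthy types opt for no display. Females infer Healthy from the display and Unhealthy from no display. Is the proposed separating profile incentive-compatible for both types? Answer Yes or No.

Under these beliefs, the display earns mating payoff 22 and no display earns mating payoff 13.
Healthy: the display nets 22 − 6 = 16; no display nets 13. Healthy prefers the display.
Unhealthy: the display nets 22 − 20 = 2; no display nets 13. Unhealthy prefers no display.
Neither type deviates, so the separating profile is an equilibrium.

Yes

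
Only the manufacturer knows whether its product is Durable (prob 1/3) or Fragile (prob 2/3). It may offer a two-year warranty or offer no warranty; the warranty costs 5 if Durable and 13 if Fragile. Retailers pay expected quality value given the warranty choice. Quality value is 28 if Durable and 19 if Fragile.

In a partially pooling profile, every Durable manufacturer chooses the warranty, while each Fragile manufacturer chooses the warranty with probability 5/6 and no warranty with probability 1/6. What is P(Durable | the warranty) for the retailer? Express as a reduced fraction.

3/8

P(the warranty) = (1/3)·1 + (2/3)·(5/6) = 8/9.
By Bayes' rule, P(Durable | the warranty) = (1/3) / (8/9) = 3/8.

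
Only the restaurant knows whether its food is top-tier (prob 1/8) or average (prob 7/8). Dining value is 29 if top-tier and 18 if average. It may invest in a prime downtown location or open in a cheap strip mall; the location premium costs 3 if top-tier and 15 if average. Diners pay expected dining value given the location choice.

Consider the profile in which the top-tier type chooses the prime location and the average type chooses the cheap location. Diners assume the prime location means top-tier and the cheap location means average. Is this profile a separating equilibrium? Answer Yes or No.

Under these beliefs, the prime location earns price premium 29 and the cheap location earns price premium 18.
top-tier: the prime location nets 29 − 3 = 26; the cheap location nets 18. top-tier prefers the prime location.
average: the prime location nets 29 − 15 = 14; the cheap location nets 18. average prefers the cheap location.
Neither type deviates, so the separating profile is an equilibrium.

Yes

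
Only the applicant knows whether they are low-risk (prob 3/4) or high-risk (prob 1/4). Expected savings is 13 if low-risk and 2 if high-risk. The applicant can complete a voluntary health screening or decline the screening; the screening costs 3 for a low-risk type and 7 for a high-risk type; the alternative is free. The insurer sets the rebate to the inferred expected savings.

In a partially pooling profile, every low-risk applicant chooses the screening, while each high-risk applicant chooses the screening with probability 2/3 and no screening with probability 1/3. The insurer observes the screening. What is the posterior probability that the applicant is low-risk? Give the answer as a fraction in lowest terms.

9/11

P(the screening) = (3/4)·1 + (1/4)·(2/3) = 11/12.
By Bayes' rule, P(low-risk | the screening) = (3/4) / (11/12) = 9/11.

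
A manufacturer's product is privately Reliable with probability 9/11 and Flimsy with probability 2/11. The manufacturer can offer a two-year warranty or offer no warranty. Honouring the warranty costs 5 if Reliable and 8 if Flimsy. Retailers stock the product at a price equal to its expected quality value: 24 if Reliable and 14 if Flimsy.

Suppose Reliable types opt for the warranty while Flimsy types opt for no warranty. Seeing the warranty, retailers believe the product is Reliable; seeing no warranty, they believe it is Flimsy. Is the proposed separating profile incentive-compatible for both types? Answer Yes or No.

Under these beliefs, the warranty earns price 24 and no warranty earns price 14.
Reliable: the warranty nets 24 − 5 = 19; no warranty nets 14. Reliable prefers the warranty.
Flimsy: the warranty nets 24 − 8 = 16; no warranty nets 14. Flimsy would deviate to the warranty.
Flimsy has a profitable deviation, so the profile is not an equilibrium.

No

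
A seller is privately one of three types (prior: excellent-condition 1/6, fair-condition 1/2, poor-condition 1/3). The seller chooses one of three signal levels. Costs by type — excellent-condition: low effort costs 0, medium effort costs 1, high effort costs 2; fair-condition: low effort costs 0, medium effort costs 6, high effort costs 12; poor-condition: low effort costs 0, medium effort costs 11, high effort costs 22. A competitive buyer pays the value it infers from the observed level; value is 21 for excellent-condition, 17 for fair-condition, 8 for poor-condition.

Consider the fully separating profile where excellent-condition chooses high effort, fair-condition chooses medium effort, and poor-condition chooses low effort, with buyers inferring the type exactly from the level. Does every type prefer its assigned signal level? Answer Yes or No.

Yes

Separating prices: high effort → 21, medium effort → 17, low effort → 8.
excellent-condition (assigned high effort): low effort: 8 − 0 = 8; medium effort: 17 − 1 = 16; high effort: 21 − 2 = 19. excellent-condition stays.
fair-condition (assigned medium effort): low effort: 8 − 0 = 8; medium effort: 17 − 6 = 11; high effort: 21 − 12 = 9. fair-condition stays.
poor-condition (assigned low effort): low effort: 8 − 0 = 8; medium effort: 17 − 11 = 6; high effort: 21 − 22 = -1. poor-condition stays.
Every type prefers its assigned level; separation holds.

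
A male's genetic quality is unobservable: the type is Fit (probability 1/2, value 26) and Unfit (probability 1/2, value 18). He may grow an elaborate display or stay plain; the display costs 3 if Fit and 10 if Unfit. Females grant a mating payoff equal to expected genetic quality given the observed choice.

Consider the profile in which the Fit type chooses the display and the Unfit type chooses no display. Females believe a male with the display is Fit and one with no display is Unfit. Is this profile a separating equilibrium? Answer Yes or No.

Yes

Under these beliefs, the display earns mating payoff 26 and no display earns mating payoff 18.
Fit: the display nets 26 − 3 = 23; no display nets 18. Fit prefers the display.
Unfit: the display nets 26 − 10 = 16; no display nets 18. Unfit prefers no display.
Neither type deviates, so the separating profile is an equilibrium.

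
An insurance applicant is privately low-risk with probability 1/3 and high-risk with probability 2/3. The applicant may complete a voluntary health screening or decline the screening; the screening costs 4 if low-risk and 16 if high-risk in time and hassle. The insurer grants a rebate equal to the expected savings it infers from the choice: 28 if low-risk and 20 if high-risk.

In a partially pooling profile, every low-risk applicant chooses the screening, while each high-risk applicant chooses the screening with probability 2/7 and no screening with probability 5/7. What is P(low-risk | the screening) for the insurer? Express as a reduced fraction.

P(the screening) = (1/3)·1 + (2/3)·(2/7) = 11/21.
By Bayes' rule, P(low-risk | the screening) = (1/3) / (11/21) = 7/11.

7/11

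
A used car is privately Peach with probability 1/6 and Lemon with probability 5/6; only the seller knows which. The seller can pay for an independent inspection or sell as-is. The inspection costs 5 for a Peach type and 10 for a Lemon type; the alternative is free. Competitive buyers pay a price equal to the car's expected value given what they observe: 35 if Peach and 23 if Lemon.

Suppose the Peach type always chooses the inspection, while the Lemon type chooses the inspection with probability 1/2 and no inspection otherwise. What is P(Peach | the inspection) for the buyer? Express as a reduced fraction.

P(the inspection) = (1/6)·1 + (5/6)·(1/2) = 7/12.
By Bayes' rule, P(Peach | the inspection) = (1/6) / (7/12) = 2/7.

2/7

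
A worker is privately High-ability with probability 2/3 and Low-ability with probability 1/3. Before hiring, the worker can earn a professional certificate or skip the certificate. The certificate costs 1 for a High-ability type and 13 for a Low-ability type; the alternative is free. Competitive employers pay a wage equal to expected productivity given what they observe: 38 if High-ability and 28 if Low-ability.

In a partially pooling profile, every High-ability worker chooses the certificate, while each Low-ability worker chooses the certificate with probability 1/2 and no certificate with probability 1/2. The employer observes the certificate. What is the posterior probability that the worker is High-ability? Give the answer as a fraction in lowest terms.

P(the certificate) = (2/3)·1 + (1/3)·(1/2) = 5/6.
By Bayes' rule, P(High-ability | the certificate) = (2/3) / (5/6) = 4/5.

4/5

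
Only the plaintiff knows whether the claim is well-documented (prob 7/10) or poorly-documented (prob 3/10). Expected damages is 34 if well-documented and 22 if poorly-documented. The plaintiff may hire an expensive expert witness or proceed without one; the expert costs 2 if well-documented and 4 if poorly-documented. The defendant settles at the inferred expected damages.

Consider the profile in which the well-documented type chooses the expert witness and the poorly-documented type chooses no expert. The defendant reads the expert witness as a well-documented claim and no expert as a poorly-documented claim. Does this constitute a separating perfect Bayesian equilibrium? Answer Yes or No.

Under these beliefs, the expert witness earns settlement 34 and no expert earns settlement 22.
well-documented: the expert witness nets 34 − 2 = 32; no expert nets 22. well-documented prefers the expert witness.
poorly-documented: the expert witness nets 34 − 4 = 30; no expert nets 22. poorly-documented would deviate to the expert witness.
poorly-documented has a profitable deviation, so the profile is not an equilibrium.

No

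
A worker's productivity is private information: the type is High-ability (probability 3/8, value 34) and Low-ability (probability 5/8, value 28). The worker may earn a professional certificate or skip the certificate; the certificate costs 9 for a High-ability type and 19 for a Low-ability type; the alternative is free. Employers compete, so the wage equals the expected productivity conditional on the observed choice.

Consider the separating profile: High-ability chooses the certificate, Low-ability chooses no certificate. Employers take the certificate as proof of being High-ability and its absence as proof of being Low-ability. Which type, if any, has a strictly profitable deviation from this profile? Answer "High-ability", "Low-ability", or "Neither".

The certificate pays 34; no certificate pays 28.
High-ability: assigned the certificate, nets 34 − 9 = 25; deviating to no certificate nets 28.
Low-ability: assigned no certificate, nets 28; deviating to the certificate nets 34 − 19 = 15.
The High-ability type gains 3 by deviating.

High-ability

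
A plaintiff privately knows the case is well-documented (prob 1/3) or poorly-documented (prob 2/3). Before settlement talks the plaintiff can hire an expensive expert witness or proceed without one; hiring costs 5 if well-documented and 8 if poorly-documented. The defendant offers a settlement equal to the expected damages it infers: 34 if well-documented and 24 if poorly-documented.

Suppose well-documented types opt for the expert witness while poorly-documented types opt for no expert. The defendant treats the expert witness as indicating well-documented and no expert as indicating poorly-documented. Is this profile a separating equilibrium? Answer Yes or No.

Under these beliefs, the expert witness earns settlement 34 and no expert earns settlement 24.
well-documented: the expert witness nets 34 − 5 = 29; no expert nets 24. well-documented prefers the expert witness.
poorly-documented: the expert witness nets 34 − 8 = 26; no expert nets 24. poorly-documented would deviate to the expert witness.
poorly-documented has a profitable deviation, so the profile is not an equilibrium.

No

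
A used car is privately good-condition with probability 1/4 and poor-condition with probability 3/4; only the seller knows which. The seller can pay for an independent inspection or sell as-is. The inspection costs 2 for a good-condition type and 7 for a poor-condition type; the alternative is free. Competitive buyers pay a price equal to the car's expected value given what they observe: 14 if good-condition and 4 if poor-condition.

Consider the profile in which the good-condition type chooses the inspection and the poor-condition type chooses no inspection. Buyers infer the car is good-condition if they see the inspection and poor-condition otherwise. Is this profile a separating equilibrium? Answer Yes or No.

Under these beliefs, the inspection earns price 14 and no inspection earns price 4.
good-condition: the inspection nets 14 − 2 = 12; no inspection nets 4. good-condition prefers the inspection.
poor-condition: the inspection nets 14 − 7 = 7; no inspection nets 4. poor-condition would deviate to the inspection.
poor-condition has a profitable deviation, so the profile is not an equilibrium.

No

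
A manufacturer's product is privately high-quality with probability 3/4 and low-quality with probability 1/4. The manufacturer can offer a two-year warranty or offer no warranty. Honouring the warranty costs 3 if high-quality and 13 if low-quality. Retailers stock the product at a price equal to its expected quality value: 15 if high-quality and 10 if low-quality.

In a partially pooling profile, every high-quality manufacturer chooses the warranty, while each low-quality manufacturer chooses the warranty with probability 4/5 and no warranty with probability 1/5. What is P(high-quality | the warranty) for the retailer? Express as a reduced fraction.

P(the warranty) = (3/4)·1 + (1/4)·(4/5) = 19/20.
By Bayes' rule, P(high-quality | the warranty) = (3/4) / (19/20) = 15/19.

15/19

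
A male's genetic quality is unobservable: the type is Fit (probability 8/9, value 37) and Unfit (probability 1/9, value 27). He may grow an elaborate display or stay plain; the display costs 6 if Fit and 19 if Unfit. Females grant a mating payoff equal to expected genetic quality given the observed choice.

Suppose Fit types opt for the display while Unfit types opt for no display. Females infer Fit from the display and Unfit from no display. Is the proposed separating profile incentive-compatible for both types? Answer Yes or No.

Under these beliefs, the display earns mating payoff 37 and no display earns mating payoff 27.
Fit: the display nets 37 − 6 = 31; no display nets 27. Fit prefers the display.
Unfit: the display nets 37 − 19 = 18; no display nets 27. Unfit prefers no display.
Neither type deviates, so the separating profile is an equilibrium.

Yes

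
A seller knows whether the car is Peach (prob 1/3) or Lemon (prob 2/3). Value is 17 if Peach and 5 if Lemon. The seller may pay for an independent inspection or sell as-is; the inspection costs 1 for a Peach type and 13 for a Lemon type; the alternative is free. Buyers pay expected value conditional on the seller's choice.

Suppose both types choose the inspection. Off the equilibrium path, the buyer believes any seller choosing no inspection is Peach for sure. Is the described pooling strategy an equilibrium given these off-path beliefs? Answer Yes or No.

No

On path, the buyer holds the prior and pays 1/3·17 + 2/3·5 = 9. Off path (no inspection), believing Peach, it pays 17.
Peach: the inspection nets 9 − 1 = 8; no inspection nets 17. Peach would deviate.
Lemon: the inspection nets 9 − 13 = -4; no inspection nets 17. Lemon would deviate.
A type deviates, so pooling fails.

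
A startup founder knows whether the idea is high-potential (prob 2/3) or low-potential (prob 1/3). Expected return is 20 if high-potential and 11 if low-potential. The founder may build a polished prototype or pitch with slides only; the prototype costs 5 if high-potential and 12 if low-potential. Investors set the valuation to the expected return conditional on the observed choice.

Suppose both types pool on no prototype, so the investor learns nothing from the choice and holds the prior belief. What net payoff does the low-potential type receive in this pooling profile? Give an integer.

17

Pooled valuation = 2/3·20 + 1/3·11 = 17.
low-potential pays no cost for no prototype, so net payoff = 17.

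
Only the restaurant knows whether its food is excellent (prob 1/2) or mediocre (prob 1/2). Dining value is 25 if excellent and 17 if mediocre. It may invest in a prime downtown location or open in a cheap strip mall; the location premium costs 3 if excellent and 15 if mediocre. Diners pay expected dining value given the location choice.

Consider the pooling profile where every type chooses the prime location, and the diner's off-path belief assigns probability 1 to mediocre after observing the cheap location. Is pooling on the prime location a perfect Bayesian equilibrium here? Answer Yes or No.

On path, the diner holds the prior and pays 1/2·25 + 1/2·17 = 21. Off path (the cheap location), believing mediocre, it pays 17.
excellent: the prime location nets 21 − 3 = 18; the cheap location nets 17. excellent stays.
mediocre: the prime location nets 21 − 15 = 6; the cheap location nets 17. mediocre would deviate.
A type deviates, so pooling fails.

No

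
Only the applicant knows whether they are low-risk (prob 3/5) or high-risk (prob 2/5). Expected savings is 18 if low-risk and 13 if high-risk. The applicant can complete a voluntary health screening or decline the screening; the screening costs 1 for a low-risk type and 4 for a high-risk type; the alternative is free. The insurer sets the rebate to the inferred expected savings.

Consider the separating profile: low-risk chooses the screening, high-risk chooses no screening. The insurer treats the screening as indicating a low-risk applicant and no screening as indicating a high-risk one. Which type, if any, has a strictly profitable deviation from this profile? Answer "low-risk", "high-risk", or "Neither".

The screening pays 18; no screening pays 13.
low-risk: assigned the screening, nets 18 − 1 = 17; deviating to no screening nets 13.
high-risk: assigned no screening, nets 13; deviating to the screening nets 18 − 4 = 14.
The high-risk type gains 1 by deviating.

high-risk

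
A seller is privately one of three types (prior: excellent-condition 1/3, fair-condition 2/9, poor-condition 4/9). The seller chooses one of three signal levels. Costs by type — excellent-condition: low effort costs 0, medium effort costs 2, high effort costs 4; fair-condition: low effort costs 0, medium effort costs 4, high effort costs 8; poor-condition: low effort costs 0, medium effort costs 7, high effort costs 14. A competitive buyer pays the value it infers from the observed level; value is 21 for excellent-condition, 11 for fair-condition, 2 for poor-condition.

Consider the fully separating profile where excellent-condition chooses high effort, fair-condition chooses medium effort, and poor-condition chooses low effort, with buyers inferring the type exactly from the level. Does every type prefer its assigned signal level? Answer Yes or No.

No

Separating prices: high effort → 21, medium effort → 11, low effort → 2.
excellent-condition (assigned high effort): low effort: 2 − 0 = 2; medium effort: 11 − 2 = 9; high effort: 21 − 4 = 17. excellent-condition stays.
fair-condition (assigned medium effort): low effort: 2 − 0 = 2; medium effort: 11 − 4 = 7; high effort: 21 − 8 = 13. fair-condition prefers high effort.
poor-condition (assigned low effort): low effort: 2 − 0 = 2; medium effort: 11 − 7 = 4; high effort: 21 − 14 = 7. poor-condition prefers high effort.
At least one type deviates; the separating profile fails.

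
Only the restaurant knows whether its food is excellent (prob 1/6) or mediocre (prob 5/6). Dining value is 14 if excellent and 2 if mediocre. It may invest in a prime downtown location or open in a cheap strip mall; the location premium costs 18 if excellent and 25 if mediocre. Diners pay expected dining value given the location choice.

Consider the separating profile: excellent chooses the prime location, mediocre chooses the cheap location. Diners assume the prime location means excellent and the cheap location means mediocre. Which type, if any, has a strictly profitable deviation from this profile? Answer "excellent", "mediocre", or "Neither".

The prime location pays 14; the cheap location pays 2.
excellent: assigned the prime location, nets 14 − 18 = -4; deviating to the cheap location nets 2.
mediocre: assigned the cheap location, nets 2; deviating to the prime location nets 14 − 25 = -11.
The excellent type gains 6 by deviating.

excellent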